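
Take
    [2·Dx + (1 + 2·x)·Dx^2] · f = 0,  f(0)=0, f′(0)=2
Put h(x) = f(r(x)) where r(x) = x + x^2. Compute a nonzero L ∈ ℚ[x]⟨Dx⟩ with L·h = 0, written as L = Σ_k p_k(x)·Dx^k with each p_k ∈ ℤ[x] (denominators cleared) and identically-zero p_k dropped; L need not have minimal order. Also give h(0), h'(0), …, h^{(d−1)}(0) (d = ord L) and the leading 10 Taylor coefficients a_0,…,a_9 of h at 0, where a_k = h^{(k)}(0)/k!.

L = (4·x + 4·x^2)·Dx + (1 + 4·x + 6·x^2 + 4·x^3)·Dx^2  (order 2).
h: a_k = 0, 2, 0, -4/3, 2, -8/5, 0, 16/7, -4, 32/9, …
ICs: h(0) = 0, h′(0) = 2.

f: a_k = 0, 2, -2, 8/3, -4, 32/5, -32/3, 128/7, -32, 512/9, …
h₀=f(r): pull back L_f along r ⇒ L₀.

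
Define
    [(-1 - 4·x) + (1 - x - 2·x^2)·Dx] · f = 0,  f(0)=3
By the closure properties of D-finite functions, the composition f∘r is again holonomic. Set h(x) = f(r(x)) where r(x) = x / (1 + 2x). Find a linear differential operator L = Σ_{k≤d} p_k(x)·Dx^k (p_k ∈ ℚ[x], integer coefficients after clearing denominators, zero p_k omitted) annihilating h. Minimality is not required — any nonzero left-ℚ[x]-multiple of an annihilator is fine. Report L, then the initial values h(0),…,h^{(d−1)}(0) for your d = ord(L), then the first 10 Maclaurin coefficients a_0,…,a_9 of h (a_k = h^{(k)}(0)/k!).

f: a_k = 3, 3, 9, 15, 33, 63, 129, 255, 513, 1023, …
h₀=f(r): pull back L_f along r ⇒ L₀.
L = (-1 - 6·x) + (1 + 5·x + 6·x^2)·Dx  (order 1).
h: a_k = 3, 3, 3, -9, 27, -81, 243, -729, 2187, -6561, …
ICs: h(0) = 3.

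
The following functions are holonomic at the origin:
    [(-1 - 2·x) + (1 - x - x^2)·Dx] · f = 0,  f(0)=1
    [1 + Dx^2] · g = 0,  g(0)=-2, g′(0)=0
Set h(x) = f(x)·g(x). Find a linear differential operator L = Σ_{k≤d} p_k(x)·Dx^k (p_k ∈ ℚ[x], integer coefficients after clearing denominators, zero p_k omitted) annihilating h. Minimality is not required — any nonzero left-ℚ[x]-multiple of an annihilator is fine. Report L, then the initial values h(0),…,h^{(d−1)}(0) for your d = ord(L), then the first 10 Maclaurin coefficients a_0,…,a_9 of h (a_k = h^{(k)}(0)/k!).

f: a_k = 1, 1, 2, 3, 5, 8, 13, 21, 34, 55, …
g: a_k = -2, 0, 1, 0, -1/12, 0, 1/360, 0, -1/20160, 0, …
Sym-product of L_f,L_g gives L₀ (≤ ord 2).
L = (1 + x + x^2) + (2 + 4·x)·Dx + (-1 + x + x^2)·Dx^2  (order 2).
h: a_k = -2, -2, -3, -5, -97/12, -157/12, -7619/360, -12329/360, -124121/2240, -1807513/20160, …
ICs: h(0) = -2, h′(0) = -2.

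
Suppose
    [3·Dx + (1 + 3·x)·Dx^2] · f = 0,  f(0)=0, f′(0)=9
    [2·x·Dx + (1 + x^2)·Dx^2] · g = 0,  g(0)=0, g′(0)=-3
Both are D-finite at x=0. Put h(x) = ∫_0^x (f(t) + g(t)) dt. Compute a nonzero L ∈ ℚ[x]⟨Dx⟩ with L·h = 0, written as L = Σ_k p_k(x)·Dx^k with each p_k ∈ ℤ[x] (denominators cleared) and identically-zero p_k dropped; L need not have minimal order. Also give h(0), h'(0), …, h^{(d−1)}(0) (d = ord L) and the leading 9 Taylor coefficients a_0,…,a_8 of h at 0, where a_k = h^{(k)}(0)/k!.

f: a_k = 0, 9, -27/2, 27, -243/4, 729/5, -729/2, 6561/7, -19683/8, …
g: a_k = 0, -3, 0, 1, 0, -3/5, 0, 3/7, 0, …
h₀=f+g: left-lcm gives L₀, ord ≤ 4.
∫: right-multiply L₀ by Dx.
L = (-6 - 54·x + 18·x^2 + 18·x^3)·Dx^2 + (-20 - 12·x - 48·x^2 + 36·x^3 + 36·x^4)·Dx^3 + (-3 - 7·x + 6·x^2 + 2·x^3 + 9·x^4 + 9·x^5)·Dx^4  (order 4).
h: a_k = 0, 0, 3, -9/2, 7, -243/20, 121/5, -729/14, 1641/14, …
ICs: h(0) = 0, h′(0) = 0, h′′(0) = 6, h′′′(0) = -27.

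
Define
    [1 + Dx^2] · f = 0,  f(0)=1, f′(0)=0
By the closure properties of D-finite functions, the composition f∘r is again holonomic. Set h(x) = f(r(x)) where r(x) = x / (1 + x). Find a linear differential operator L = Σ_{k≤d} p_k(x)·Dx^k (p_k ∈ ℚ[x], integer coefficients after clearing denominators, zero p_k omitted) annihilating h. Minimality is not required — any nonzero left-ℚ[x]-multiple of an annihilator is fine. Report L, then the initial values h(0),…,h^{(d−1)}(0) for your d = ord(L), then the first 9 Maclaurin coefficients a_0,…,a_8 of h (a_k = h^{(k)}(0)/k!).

f: a_k = 1, 0, -1/2, 0, 1/24, 0, -1/720, 0, 1/40320, …
h₀=f(r): pull back L_f along r ⇒ L₀.
L = 1 + (2 + 6·x + 6·x^2 + 2·x^3)·Dx + (1 + 4·x + 6·x^2 + 4·x^3 + x^4)·Dx^2  (order 2).
h: a_k = 1, 0, -1/2, 1, -35/24, 11/6, -1501/720, 87/40, -16699/8064, …
ICs: h(0) = 1, h′(0) = 0.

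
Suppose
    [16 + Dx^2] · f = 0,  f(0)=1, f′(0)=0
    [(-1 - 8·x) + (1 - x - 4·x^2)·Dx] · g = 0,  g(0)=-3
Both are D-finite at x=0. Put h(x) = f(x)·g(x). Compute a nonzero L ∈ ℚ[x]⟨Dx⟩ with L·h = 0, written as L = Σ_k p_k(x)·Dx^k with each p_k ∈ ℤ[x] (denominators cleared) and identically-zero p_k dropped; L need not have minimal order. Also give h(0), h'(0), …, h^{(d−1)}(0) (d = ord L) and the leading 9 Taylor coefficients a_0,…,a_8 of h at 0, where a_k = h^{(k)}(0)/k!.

f: a_k = 1, 0, -8, 0, 32/3, 0, -256/45, 0, 512/315, …
g: a_k = -3, -3, -15, -27, -87, -195, -543, -1323, -3495, …
Product ⇒ symmetric product L₀, ord ≤ 2.
L = (-8 + 16·x + 64·x^2) + (2 + 16·x)·Dx + (-1 + x + 4·x^2)·Dx^2  (order 2).
h: a_k = -3, -3, 9, -3, 1, -11, 151/15, -509/15, 51/35, …
ICs: h(0) = -3, h′(0) = -3.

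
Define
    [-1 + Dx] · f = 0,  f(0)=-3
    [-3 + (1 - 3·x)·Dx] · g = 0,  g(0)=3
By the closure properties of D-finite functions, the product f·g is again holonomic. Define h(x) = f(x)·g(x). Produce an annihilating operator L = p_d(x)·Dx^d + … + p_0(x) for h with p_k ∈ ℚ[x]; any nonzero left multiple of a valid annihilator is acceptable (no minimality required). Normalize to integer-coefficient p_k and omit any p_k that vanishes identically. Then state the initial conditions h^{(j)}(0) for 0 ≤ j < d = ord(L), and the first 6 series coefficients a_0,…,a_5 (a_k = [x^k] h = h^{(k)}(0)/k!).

f: a_k = -3, -3, -3/2, -1/2, -1/8, -1/40, …
g: a_k = 3, 9, 27, 81, 243, 729, …
f·g: L₀ = L_f ⊗_s L_g, ord ≤ 1·1.
L = (4 - 3·x) + (-1 + 3·x)·Dx  (order 1).
h: a_k = -9, -36, -225/2, -339, -8139/8, -15261/5, …
ICs: h(0) = -9.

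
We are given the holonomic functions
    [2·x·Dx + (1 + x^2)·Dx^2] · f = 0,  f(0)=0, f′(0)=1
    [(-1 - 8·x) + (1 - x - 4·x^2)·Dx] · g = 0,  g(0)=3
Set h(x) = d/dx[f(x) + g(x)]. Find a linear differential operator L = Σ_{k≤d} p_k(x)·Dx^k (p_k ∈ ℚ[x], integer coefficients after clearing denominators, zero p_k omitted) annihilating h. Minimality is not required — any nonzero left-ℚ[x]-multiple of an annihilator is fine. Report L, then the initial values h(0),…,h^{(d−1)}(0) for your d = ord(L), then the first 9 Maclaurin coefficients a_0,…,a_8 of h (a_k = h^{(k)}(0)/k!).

f: a_k = 0, 1, 0, -1/3, 0, 1/5, 0, -1/7, 0, …
g: a_k = 3, 3, 15, 27, 87, 195, 543, 1323, 3495, …
L₀ := lclm(L_f,L_g); ord L₀ ≤ 2+1.
Derive L from L₀ (diff closure).
L = (10 - 40·x - 478·x^2 - 864·x^3 - 2496·x^4 - 384·x^6) + (-28 - 246·x - 316·x^2 - 1182·x^3 - 752·x^4 - 2048·x^5 - 48·x^6 - 384·x^7)·Dx + (5 + 8·x + 32·x^2 - 104·x^3 - 197·x^4 - 128·x^5 - 288·x^6 - 16·x^7 - 64·x^8)·Dx^2  (order 2).
h: a_k = 4, 30, 80, 348, 976, 3258, 9260, 27960, 79084, …
ICs: h(0) = 4, h′(0) = 30.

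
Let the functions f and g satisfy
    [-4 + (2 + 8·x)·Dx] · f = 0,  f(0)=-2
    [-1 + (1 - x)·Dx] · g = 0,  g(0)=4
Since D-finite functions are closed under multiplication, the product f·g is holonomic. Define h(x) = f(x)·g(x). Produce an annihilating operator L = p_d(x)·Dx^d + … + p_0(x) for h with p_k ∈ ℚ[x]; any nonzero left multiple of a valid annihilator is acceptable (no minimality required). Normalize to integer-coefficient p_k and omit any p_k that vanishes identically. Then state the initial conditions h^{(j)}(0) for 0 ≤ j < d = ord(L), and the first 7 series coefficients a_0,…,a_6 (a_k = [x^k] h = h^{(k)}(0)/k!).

f: a_k = -2, -4, 4, -8, 20, -56, 168, …
g: a_k = 4, 4, 4, 4, 4, 4, 4, …
f·g: L₀ = L_f ⊗_s L_g, ord ≤ 1·1.
L = (3 + 2·x) + (-1 - 3·x + 4·x^2)·Dx  (order 1).
h: a_k = -8, -24, -8, -40, 40, -184, 488, …
ICs: h(0) = -8.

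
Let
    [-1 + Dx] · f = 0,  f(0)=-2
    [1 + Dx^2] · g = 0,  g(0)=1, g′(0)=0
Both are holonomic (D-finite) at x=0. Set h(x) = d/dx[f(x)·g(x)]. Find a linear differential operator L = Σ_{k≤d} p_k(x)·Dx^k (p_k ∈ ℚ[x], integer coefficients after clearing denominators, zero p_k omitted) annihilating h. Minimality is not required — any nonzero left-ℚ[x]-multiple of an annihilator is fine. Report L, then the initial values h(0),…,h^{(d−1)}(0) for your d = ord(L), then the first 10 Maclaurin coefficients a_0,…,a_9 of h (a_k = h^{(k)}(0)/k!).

f: a_k = -2, -2, -1, -1/3, -1/12, -1/60, -1/360, -1/2520, -1/20160, -1/181440, …
g: a_k = 1, 0, -1/2, 0, 1/24, 0, -1/720, 0, 1/40320, 0, …
L₀ := L_f ⊗_s L_g (sym. prod.), ord ≤ 2.
h=h₀': d/dx-closure on L₀ ⇒ L.
L = 2 - 2·Dx + Dx^2  (order 2).
h: a_k = -2, 0, 2, 4/3, 1/3, 0, -1/45, -2/315, -1/1260, 0, …
ICs: h(0) = -2, h′(0) = 0.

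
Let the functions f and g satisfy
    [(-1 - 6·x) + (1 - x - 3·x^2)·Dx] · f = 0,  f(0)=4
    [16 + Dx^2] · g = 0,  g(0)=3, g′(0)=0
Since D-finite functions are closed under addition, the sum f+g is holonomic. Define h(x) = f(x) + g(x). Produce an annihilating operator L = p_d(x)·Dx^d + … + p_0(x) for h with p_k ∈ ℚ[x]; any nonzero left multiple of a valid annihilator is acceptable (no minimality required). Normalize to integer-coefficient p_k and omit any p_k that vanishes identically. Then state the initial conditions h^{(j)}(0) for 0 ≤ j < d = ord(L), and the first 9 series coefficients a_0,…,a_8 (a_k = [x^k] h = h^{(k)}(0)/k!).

f: a_k = 4, 4, 16, 28, 76, 160, 388, 868, 2032, …
g: a_k = 3, 0, -24, 0, 32, 0, -256/15, 0, 512/105, …
L₀ := lclm(L_f,L_g); ord L₀ ≤ 1+2.
L = (464 + 2816·x + 416·x^2 + 2112·x^3 + 5760·x^4 + 6912·x^5) + (-192 + 304·x + 672·x^2 - 1312·x^3 - 1008·x^4 + 3456·x^5 + 3456·x^6)·Dx + (29 + 176·x + 26·x^2 + 132·x^3 + 360·x^4 + 432·x^5)·Dx^2 + (-12 + 19·x + 42·x^2 - 82·x^3 - 63·x^4 + 216·x^5 + 216·x^6)·Dx^3  (order 3).
h: a_k = 7, 4, -8, 28, 108, 160, 5564/15, 868, 213872/105, …
ICs: h(0) = 7, h′(0) = 4, h′′(0) = -16.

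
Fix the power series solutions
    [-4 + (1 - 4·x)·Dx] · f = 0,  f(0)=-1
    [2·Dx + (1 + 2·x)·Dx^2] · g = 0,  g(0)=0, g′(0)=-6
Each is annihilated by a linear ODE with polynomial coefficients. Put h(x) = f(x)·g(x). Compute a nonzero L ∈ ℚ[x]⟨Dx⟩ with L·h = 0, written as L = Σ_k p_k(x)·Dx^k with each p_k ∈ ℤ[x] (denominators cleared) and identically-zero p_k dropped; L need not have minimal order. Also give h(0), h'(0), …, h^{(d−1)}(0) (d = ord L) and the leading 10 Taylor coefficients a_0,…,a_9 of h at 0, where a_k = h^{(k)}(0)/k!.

L = 8 + (6 + 24·x)·Dx + (-1 + 2·x + 8·x^2)·Dx^2  (order 2).
h: a_k = 0, 6, 18, 80, 308, 6256/5, 24864/5, 698112/35, 2789088/35, 33486976/105, …
ICs: h(0) = 0, h′(0) = 6.

f: a_k = -1, -4, -16, -64, -256, -1024, -4096, -16384, -65536, -262144, …
g: a_k = 0, -6, 6, -8, 12, -96/5, 32, -384/7, 96, -512/3, …
Product ⇒ symmetric product L₀, ord ≤ 2.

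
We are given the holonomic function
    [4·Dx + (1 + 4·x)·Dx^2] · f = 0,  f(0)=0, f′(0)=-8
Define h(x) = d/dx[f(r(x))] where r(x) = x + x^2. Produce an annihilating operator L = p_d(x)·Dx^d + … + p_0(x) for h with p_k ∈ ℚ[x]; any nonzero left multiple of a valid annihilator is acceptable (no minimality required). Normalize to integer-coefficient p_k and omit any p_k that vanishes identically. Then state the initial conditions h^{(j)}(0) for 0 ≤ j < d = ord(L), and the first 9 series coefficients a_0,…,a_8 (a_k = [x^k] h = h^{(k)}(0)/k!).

f: a_k = 0, -8, 16, -128/3, 128, -2048/5, 4096/3, -32768/7, 16384, …
h₀=f(r): pull back L_f along r ⇒ L₀.
h=h₀': d/dx-closure on L₀ ⇒ L.
L = 2 + (1 + 2·x)·Dx  (order 1).
h: a_k = -8, 16, -32, 64, -128, 256, -512, 1024, -2048, …
ICs: h(0) = -8.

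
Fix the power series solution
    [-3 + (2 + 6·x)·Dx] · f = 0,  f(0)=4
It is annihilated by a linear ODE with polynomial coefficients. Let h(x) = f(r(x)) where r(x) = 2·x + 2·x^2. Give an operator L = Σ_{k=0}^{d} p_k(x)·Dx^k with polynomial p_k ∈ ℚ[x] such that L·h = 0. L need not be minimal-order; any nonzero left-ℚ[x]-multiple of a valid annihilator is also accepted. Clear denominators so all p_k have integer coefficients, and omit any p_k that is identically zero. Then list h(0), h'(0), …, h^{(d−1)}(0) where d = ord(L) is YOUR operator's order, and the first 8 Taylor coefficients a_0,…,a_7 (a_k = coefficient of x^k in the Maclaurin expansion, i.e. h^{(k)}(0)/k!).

f: a_k = 4, 6, -9/2, 27/4, -405/32, 1701/64, -15309/256, 72171/512, …
Substitute x→r, Dx→(1/r')Dx; clear ⇒ L₀.
L = (-3 - 6·x) + (1 + 6·x + 6·x^2)·Dx  (order 1).
h: a_k = 4, 12, -6, 18, -117/2, 405/2, -2943/4, 11097/4, …
ICs: h(0) = 4.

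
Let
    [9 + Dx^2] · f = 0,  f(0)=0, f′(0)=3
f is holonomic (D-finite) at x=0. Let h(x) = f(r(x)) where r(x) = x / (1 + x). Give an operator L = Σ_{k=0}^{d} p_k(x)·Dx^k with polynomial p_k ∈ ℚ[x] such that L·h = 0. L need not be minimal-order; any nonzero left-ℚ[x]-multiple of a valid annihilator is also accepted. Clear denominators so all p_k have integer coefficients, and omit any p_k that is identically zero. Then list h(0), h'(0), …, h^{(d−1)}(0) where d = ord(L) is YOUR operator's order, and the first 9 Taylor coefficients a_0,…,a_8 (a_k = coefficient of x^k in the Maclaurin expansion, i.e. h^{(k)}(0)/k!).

f: a_k = 0, 3, 0, -9/2, 0, 81/40, 0, -243/560, 0, …
h₀=f(r): pull back L_f along r ⇒ L₀.
L = 9 + (2 + 6·x + 6·x^2 + 2·x^3)·Dx + (1 + 4·x + 6·x^2 + 4·x^3 + x^4)·Dx^2  (order 2).
h: a_k = 0, 3, -3, -3/2, 21/2, -879/40, 255/8, -19353/560, 1893/80, …
ICs: h(0) = 0, h′(0) = 3.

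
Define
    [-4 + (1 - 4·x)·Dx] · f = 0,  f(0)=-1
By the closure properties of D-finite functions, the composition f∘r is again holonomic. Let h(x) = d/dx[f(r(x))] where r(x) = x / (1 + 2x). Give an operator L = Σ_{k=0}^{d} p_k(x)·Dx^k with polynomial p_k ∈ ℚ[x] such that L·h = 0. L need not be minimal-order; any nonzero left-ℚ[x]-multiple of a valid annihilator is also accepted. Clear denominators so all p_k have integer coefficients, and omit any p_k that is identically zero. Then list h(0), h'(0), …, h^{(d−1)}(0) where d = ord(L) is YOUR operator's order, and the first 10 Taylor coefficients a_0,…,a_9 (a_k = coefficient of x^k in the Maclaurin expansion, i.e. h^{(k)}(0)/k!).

L = 4 + (-1 + 2·x)·Dx  (order 1).
h: a_k = -4, -16, -48, -128, -320, -768, -1792, -4096, -9216, -20480, …
ICs: h(0) = -4.

f: a_k = -1, -4, -16, -64, -256, -1024, -4096, -16384, -65536, -262144, …
L₀ from L_f via x↦r, Dx↦r'^{-1}Dx.
Differentiate: ansatz ord ≤ ord L₀ ⇒ L.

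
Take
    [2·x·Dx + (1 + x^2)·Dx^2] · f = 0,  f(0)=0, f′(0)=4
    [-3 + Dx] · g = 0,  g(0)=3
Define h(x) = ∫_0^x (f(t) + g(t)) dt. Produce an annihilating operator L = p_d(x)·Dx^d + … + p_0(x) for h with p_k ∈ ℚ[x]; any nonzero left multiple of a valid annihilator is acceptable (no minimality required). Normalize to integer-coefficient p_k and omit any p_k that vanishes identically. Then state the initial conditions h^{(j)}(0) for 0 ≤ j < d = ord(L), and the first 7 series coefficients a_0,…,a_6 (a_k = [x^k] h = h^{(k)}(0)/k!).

f: a_k = 0, 4, 0, -4/3, 0, 4/5, 0, …
g: a_k = 3, 9, 27/2, 27/2, 81/8, 243/40, 243/80, …
Sum ⇒ L₀ = lclm(L_f,L_g) in ℚ(x)⟨Dx⟩.
∫: right-multiply L₀ by Dx.
L = (6 - 18·x - 18·x^2 - 18·x^3)·Dx^2 + (-11 - 12·x^2 - 9·x^4)·Dx^3 + (3 + 2·x + 6·x^2 + 2·x^3 + 3·x^4)·Dx^4  (order 4).
h: a_k = 0, 3, 13/2, 9/2, 73/24, 81/40, 55/48, …
ICs: h(0) = 0, h′(0) = 3, h′′(0) = 13, h′′′(0) = 27.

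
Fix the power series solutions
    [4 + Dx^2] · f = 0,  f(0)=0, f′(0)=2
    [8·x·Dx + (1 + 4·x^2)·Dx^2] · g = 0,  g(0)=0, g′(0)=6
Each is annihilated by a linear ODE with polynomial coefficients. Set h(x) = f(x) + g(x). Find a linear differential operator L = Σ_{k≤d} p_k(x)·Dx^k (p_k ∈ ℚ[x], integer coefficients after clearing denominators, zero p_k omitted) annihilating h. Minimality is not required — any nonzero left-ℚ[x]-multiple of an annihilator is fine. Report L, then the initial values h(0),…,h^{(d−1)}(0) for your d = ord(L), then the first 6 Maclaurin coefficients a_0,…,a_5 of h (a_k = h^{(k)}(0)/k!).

f: a_k = 0, 2, 0, -4/3, 0, 4/15, …
g: a_k = 0, 6, 0, -8, 0, 96/5, …
h₀=f+g: left-lcm gives L₀, ord ≤ 4.
L = (-352·x + 1792·x^3 + 512·x^5)·Dx + (-4 + 112·x^2 + 576·x^4 + 256·x^6)·Dx^2 + (-88·x + 448·x^3 + 128·x^5)·Dx^3 + (-1 + 28·x^2 + 144·x^4 + 64·x^6)·Dx^4  (order 4).
h: a_k = 0, 8, 0, -28/3, 0, 292/15, …
ICs: h(0) = 0, h′(0) = 8, h′′(0) = 0, h′′′(0) = -56.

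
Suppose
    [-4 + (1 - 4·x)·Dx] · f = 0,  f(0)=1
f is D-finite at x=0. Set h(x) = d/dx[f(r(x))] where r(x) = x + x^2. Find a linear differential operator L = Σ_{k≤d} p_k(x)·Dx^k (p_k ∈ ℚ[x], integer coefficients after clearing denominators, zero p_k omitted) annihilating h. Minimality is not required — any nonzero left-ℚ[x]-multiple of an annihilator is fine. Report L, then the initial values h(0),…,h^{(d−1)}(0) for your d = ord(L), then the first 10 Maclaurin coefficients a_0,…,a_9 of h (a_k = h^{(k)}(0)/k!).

L = (10 + 24·x + 24·x^2) + (-1 + 2·x + 12·x^2 + 8·x^3)·Dx  (order 1).
h: a_k = 4, 40, 288, 1856, 11200, 64896, 365568, 2017280, 10957824, 58787840, …
ICs: h(0) = 4.

f: a_k = 1, 4, 16, 64, 256, 1024, 4096, 16384, 65536, 262144, …
L₀ from L_f via x↦r, Dx↦r'^{-1}Dx.
Differentiate: ansatz ord ≤ ord L₀ ⇒ L.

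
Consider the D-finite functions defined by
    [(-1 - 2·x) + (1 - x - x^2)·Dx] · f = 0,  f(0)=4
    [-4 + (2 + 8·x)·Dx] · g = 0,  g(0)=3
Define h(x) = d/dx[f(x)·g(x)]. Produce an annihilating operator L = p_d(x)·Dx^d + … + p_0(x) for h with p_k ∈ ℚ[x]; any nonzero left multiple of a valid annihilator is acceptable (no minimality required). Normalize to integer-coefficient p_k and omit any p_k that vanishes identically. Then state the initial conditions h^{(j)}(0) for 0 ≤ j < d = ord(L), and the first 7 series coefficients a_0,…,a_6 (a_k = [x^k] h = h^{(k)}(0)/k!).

f: a_k = 4, 4, 8, 12, 20, 32, 52, …
g: a_k = 3, 6, -6, 12, -30, 84, -252, …
L₀ := L_f ⊗_s L_g (sym. prod.), ord ≤ 1.
Differentiate: ansatz ord ≤ ord L₀ ⇒ L.
L = (4 + 66·x + 126·x^2 + 80·x^3 + 60·x^4) + (-3 - 13·x - 3·x^2 + 14·x^3 + 46·x^4 + 24·x^5)·Dx  (order 1).
h: a_k = 36, 48, 324, 48, 2280, -3240, 21588, …
ICs: h(0) = 36.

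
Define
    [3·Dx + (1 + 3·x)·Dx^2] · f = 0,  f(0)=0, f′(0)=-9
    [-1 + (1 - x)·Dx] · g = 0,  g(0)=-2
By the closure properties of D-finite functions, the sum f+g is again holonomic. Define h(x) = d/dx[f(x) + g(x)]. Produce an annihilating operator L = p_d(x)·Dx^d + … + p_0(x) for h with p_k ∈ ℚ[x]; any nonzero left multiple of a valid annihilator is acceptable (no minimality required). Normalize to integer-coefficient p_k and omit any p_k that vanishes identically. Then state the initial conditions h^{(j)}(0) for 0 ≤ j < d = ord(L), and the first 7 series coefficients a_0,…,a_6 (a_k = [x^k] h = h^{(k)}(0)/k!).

L = (-54 - 18·x) + (12 - 72·x - 36·x^2)·Dx + (5 + 13·x - 9·x^2 - 9·x^3)·Dx^2  (order 2).
h: a_k = -11, 23, -87, 235, -739, 2175, -6575, …
ICs: h(0) = -11, h′(0) = 23.

f: a_k = 0, -9, 27/2, -27, 243/4, -729/5, 729/2, …
g: a_k = -2, -2, -2, -2, -2, -2, -2, …
f+g: L₀ = lclm(L_f,L_g), ord ≤ 2+1.
h=h₀': d/dx-closure on L₀ ⇒ L.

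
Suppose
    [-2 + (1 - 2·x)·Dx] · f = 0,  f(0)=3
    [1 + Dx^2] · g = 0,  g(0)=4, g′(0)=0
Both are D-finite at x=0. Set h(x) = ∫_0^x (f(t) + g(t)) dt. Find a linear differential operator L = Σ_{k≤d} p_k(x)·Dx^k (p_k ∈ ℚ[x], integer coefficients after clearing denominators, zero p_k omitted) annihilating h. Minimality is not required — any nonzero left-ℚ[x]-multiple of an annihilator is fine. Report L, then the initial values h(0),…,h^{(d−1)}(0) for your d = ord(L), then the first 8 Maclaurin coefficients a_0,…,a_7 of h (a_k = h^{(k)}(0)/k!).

L = (50 - 8·x + 8·x^2)·Dx + (-9 + 22·x - 12·x^2 + 8·x^3)·Dx^2 + (50 - 8·x + 8·x^2)·Dx^3 + (-9 + 22·x - 12·x^2 + 8·x^3)·Dx^4  (order 4).
h: a_k = 0, 7, 3, 10/3, 6, 289/30, 16, 4937/180, …
ICs: h(0) = 0, h′(0) = 7, h′′(0) = 6, h′′′(0) = 20.

f: a_k = 3, 6, 12, 24, 48, 96, 192, 384, …
g: a_k = 4, 0, -2, 0, 1/6, 0, -1/180, 0, …
h₀=f+g: left-lcm gives L₀, ord ≤ 3.
∫: right-multiply L₀ by Dx.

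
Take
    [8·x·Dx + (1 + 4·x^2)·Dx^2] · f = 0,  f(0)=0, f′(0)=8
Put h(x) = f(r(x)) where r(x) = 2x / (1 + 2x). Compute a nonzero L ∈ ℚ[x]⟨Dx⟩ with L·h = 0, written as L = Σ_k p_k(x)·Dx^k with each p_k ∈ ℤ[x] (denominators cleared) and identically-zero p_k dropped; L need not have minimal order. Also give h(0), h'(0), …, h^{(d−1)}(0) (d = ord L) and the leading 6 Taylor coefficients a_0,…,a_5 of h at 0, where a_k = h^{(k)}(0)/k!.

f: a_k = 0, 8, 0, -32/3, 0, 128/5, …
Change of var in L_f (x↦r) gives L₀.
L = (4 + 40·x)·Dx + (1 + 4·x + 20·x^2)·Dx^2  (order 2).
h: a_k = 0, 16, -32, -64/3, 384, -4864/5, …
ICs: h(0) = 0, h′(0) = 16.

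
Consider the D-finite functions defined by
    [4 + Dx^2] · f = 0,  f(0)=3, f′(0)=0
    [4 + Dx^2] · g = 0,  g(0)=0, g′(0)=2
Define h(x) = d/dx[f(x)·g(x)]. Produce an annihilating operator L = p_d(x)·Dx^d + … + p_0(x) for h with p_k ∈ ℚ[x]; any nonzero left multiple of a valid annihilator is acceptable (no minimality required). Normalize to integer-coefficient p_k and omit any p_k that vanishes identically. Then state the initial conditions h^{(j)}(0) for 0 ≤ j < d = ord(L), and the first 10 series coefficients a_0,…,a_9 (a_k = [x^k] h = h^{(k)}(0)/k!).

L = 16 + Dx^2  (order 2).
h: a_k = 6, 0, -48, 0, 64, 0, -512/15, 0, 1024/105, 0, …
ICs: h(0) = 6, h′(0) = 0.

f: a_k = 3, 0, -6, 0, 2, 0, -4/15, 0, 2/105, 0, …
g: a_k = 0, 2, 0, -4/3, 0, 4/15, 0, -8/315, 0, 4/2835, …
h₀=f·g: eliminate ⇒ L₀, order ≤ 2·2.
Derive L from L₀ (diff closure).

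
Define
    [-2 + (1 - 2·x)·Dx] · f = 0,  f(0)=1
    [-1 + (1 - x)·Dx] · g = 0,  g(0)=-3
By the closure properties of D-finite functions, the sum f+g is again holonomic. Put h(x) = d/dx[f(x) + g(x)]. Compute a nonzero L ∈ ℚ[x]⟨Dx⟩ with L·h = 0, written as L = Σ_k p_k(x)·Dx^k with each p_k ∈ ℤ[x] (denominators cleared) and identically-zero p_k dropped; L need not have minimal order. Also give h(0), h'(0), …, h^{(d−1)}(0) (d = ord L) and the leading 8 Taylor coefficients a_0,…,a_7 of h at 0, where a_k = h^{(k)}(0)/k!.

L = 12 + (-9 + 12·x)·Dx + (1 - 3·x + 2·x^2)·Dx^2  (order 2).
h: a_k = -1, 2, 15, 52, 145, 366, 875, 2024, …
ICs: h(0) = -1, h′(0) = 2.

f: a_k = 1, 2, 4, 8, 16, 32, 64, 128, …
g: a_k = -3, -3, -3, -3, -3, -3, -3, -3, …
Weyl lclm of L_f,L_g ⇒ L₀ (ord ≤ 2).
Differentiate: ansatz ord ≤ ord L₀ ⇒ L.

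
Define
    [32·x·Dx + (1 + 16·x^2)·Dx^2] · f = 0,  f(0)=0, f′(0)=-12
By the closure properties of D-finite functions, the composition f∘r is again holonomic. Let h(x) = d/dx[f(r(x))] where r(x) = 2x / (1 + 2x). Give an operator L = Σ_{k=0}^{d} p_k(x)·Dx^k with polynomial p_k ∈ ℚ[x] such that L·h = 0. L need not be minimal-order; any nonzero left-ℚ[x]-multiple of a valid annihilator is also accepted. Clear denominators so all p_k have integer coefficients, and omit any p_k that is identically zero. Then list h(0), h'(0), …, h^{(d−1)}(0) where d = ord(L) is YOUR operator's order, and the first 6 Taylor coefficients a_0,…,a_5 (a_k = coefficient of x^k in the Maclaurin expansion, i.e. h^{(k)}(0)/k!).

L = (4 + 136·x) + (1 + 4·x + 68·x^2)·Dx  (order 1).
h: a_k = -24, 96, 1248, -11520, -38784, 938496, …
ICs: h(0) = -24.

f: a_k = 0, -12, 0, 64, 0, -3072/5, …
Change of var in L_f (x↦r) gives L₀.
h₀' ⇒ L via d/dx closure of L₀.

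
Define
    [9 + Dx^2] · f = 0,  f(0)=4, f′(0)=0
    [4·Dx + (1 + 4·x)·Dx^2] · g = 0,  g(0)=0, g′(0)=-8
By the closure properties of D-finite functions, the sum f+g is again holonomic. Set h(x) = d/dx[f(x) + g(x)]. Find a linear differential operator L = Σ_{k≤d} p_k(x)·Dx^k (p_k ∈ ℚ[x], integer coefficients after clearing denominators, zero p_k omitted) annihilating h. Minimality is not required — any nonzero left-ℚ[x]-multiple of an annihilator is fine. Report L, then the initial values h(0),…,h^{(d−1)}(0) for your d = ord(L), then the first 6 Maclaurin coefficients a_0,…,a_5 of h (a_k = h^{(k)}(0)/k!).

L = (3780 + 2592·x + 5184·x^2) + (369 + 2124·x + 3888·x^2 + 5184·x^3)·Dx + (420 + 288·x + 576·x^2)·Dx^2 + (41 + 236·x + 432·x^2 + 576·x^3)·Dx^3  (order 3).
h: a_k = -8, -4, -128, 566, -2048, 81677/10, …
ICs: h(0) = -8, h′(0) = -4, h′′(0) = -256.

f: a_k = 4, 0, -18, 0, 27/2, 0, …
g: a_k = 0, -8, 16, -128/3, 128, -2048/5, …
Sum ⇒ L₀ = lclm(L_f,L_g) in ℚ(x)⟨Dx⟩.
Differentiate: ansatz ord ≤ ord L₀ ⇒ L.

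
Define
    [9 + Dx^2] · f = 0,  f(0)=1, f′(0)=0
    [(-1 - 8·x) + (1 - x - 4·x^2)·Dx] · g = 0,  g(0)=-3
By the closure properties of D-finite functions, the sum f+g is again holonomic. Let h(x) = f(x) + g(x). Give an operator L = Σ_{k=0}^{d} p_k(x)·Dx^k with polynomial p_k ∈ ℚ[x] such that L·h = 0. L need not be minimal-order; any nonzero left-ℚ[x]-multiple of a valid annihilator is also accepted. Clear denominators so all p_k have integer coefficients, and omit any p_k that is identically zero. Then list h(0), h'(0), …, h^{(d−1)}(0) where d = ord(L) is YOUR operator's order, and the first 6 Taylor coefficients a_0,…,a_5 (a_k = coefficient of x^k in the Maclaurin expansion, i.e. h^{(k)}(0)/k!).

L = (-567 - 4806·x - 3321·x^2 - 9936·x^3 - 6480·x^4 - 10368·x^5) + (171 - 117·x - 441·x^2 + 135·x^3 - 540·x^4 - 3888·x^5 - 5184·x^6)·Dx + (-63 - 534·x - 369·x^2 - 1104·x^3 - 720·x^4 - 1152·x^5)·Dx^2 + (19 - 13·x - 49·x^2 + 15·x^3 - 60·x^4 - 432·x^5 - 576·x^6)·Dx^3  (order 3).
h: a_k = -2, -3, -39/2, -27, -669/8, -195, …
ICs: h(0) = -2, h′(0) = -3, h′′(0) = -39.

f: a_k = 1, 0, -9/2, 0, 27/8, 0, …
g: a_k = -3, -3, -15, -27, -87, -195, …
L₀ := lclm(L_f,L_g); ord L₀ ≤ 2+1.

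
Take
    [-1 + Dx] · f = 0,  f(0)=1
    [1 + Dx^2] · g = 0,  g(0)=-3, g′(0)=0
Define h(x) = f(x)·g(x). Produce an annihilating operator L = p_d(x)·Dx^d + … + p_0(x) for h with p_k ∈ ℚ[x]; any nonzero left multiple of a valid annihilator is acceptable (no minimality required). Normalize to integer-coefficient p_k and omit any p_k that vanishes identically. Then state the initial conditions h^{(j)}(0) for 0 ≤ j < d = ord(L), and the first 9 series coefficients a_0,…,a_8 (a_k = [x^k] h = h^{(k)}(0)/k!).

L = 2 - 2·Dx + Dx^2  (order 2).
h: a_k = -3, -3, 0, 1, 1/2, 1/10, 0, -1/210, -1/840, …
ICs: h(0) = -3, h′(0) = -3.

f: a_k = 1, 1, 1/2, 1/6, 1/24, 1/120, 1/720, 1/5040, 1/40320, …
g: a_k = -3, 0, 3/2, 0, -1/8, 0, 1/240, 0, -1/13440, …
f·g: L₀ = L_f ⊗_s L_g, ord ≤ 1·2.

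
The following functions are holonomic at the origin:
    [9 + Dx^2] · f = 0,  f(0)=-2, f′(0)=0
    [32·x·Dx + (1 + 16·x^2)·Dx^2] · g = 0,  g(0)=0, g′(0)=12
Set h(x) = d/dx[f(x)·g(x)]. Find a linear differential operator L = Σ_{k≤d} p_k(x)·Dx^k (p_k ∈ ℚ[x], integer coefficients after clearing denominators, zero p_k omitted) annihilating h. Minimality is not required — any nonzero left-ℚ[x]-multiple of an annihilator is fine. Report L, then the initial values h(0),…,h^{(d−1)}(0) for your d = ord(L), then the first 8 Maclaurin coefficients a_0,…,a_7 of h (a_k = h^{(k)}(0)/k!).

L = (2922993 + 113986656·x^2 + 3239661312·x^4 + 5952061440·x^6 + 4156489728·x^8 - 7644119040·x^10 + 110075314176·x^12) + (1760832·x + 128480256·x^3 + 1888911360·x^5 + 5308416000·x^7 + 15288238080·x^9 + 48922361856·x^11)·Dx + (341202 + 13887168·x^2 + 389230080·x^4 + 940474368·x^6 + 1603141632·x^8 + 3737124864·x^10 + 24461180928·x^12)·Dx^2 + (195648·x + 14275584·x^3 + 209879040·x^5 + 589824000·x^7 + 1698693120·x^9 + 5435817984·x^11)·Dx^3 + (1825 + 135776·x^2 + 3251968·x^4 + 31014912·x^6 + 126812160·x^8 + 509607936·x^10 + 1358954496·x^12)·Dx^4  (order 4).
h: a_k = -24, 0, 708, 0, -9429, 0, 1402053/10, 0, …
ICs: h(0) = -24, h′(0) = 0, h′′(0) = 1416, h′′′(0) = 0.

f: a_k = -2, 0, 9, 0, -27/4, 0, 81/40, 0, …
g: a_k = 0, 12, 0, -64, 0, 3072/5, 0, -49152/7, …
Product ⇒ symmetric product L₀, ord ≤ 4.
h=h₀': d/dx-closure on L₀ ⇒ L.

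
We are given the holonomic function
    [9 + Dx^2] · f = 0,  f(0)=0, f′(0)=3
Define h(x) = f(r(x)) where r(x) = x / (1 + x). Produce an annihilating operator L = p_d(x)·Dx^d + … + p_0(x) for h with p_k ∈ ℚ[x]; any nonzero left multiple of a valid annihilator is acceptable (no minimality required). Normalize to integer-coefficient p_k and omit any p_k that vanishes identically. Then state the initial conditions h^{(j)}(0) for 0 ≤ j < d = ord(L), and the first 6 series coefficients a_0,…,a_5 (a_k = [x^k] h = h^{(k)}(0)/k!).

L = 9 + (2 + 6·x + 6·x^2 + 2·x^3)·Dx + (1 + 4·x + 6·x^2 + 4·x^3 + x^4)·Dx^2  (order 2).
h: a_k = 0, 3, -3, -3/2, 21/2, -879/40, …
ICs: h(0) = 0, h′(0) = 3.

f: a_k = 0, 3, 0, -9/2, 0, 81/40, …
Change of var in L_f (x↦r) gives L₀.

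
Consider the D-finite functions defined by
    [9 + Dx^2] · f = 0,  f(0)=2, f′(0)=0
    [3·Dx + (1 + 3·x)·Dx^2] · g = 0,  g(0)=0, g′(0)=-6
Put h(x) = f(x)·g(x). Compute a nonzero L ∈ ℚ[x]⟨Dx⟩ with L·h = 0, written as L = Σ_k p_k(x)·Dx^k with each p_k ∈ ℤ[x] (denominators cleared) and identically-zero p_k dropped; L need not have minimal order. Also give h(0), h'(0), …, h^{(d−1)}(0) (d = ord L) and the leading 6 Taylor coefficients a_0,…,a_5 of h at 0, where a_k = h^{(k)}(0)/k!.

f: a_k = 2, 0, -9, 0, 27/4, 0, …
g: a_k = 0, -6, 9, -18, 81/2, -486/5, …
h₀=f·g: eliminate ⇒ L₀, order ≤ 2·2.
L = (-81 + 486·x + 4617·x^2 + 11664·x^3 + 8748·x^4) + (36 + 540·x + 1944·x^2 + 1944·x^3)·Dx + (180·x + 1134·x^2 + 2592·x^3 + 1944·x^4)·Dx^2 + (4 + 60·x + 216·x^2 + 216·x^3)·Dx^3 + (1 + 14·x + 69·x^2 + 144·x^3 + 108·x^4)·Dx^4  (order 4).
h: a_k = 0, -12, 18, 18, 0, -729/10, …
ICs: h(0) = 0, h′(0) = -12, h′′(0) = 36, h′′′(0) = 108.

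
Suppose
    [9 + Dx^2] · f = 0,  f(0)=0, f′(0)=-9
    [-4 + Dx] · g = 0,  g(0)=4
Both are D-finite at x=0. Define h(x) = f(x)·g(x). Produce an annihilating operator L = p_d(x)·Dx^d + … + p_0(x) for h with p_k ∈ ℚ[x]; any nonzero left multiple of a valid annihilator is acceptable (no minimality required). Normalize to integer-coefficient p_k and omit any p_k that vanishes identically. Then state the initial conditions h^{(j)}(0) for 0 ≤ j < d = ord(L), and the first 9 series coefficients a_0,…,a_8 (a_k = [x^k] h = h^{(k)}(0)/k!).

f: a_k = 0, -9, 0, 27/2, 0, -243/40, 0, 729/560, 0, …
g: a_k = 4, 16, 32, 128/3, 128/3, 512/15, 1024/45, 4096/315, 2048/315, …
Sym-product of L_f,L_g gives L₀ (≤ ord 2).
L = 25 - 8·Dx + Dx^2  (order 2).
h: a_k = 0, -36, -144, -234, -168, 237/10, 858/5, 25481/140, 527/5, …
ICs: h(0) = 0, h′(0) = -36.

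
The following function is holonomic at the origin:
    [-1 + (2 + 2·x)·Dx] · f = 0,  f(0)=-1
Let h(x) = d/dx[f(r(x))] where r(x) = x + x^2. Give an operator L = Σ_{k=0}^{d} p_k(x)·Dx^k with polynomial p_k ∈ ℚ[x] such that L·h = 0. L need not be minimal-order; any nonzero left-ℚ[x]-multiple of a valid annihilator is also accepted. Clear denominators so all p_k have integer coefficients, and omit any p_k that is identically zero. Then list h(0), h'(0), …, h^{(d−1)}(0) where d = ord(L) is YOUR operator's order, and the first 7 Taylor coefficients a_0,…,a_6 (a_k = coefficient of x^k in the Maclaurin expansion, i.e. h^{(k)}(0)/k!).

f: a_k = -1, -1/2, 1/8, -1/16, 5/128, -7/256, 21/1024, …
Substitute x→r, Dx→(1/r')Dx; clear ⇒ L₀.
h=h₀': d/dx-closure on L₀ ⇒ L.
L = 3 + (-2 - 6·x - 6·x^2 - 4·x^3)·Dx  (order 1).
h: a_k = -1/2, -3/4, 9/16, -3/32, -75/256, 171/512, -147/2048, …
ICs: h(0) = -1/2.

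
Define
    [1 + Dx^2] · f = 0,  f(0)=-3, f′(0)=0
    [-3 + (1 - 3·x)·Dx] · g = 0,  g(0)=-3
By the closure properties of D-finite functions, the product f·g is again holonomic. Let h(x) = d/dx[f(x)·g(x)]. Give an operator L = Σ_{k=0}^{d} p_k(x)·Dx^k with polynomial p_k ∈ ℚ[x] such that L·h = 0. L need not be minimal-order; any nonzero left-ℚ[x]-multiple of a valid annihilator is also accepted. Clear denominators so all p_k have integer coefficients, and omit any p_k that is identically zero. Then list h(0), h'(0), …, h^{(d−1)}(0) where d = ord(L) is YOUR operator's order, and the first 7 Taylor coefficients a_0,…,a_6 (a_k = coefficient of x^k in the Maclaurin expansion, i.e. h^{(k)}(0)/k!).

f: a_k = -3, 0, 3/2, 0, -1/8, 0, 1/240, …
g: a_k = -3, -9, -27, -81, -243, -729, -2187, …
Product ⇒ symmetric product L₀, ord ≤ 2.
h₀' ⇒ L via d/dx closure of L₀.
L = (-17 - 6·x + 9·x^2) + (-6 + 18·x)·Dx + (1 - 6·x + 9·x^2)·Dx^2  (order 2).
h: a_k = 27, 153, 1377/2, 5511/2, 82665/8, 1487967/40, 10415769/80, …
ICs: h(0) = 27, h′(0) = 153.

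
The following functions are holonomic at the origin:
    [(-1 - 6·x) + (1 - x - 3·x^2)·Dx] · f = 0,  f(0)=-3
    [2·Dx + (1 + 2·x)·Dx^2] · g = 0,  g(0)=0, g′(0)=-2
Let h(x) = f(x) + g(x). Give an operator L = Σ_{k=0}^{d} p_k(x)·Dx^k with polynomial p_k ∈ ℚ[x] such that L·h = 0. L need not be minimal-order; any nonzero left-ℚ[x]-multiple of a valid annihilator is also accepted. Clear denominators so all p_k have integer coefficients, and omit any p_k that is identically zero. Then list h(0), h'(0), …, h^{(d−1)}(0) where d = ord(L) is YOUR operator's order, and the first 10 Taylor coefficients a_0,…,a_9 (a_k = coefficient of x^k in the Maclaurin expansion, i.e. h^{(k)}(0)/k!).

L = (74 + 412·x + 948·x^2 + 864·x^3 + 648·x^4)·Dx + (17 + 212·x + 890·x^2 + 1644·x^3 + 1764·x^4 + 1080·x^5)·Dx^2 + (-5 - 27·x - 33·x^2 + 68·x^3 + 276·x^4 + 396·x^5 + 216·x^6)·Dx^3  (order 3).
h: a_k = -3, -5, -10, -71/3, -53, -632/5, -841/3, -4685/7, -1492, -31805/9, …
ICs: h(0) = -3, h′(0) = -5, h′′(0) = -20.

f: a_k = -3, -3, -12, -21, -57, -120, -291, -651, -1524, -3477, …
g: a_k = 0, -2, 2, -8/3, 4, -32/5, 32/3, -128/7, 32, -512/9, …
h₀=f+g: left-lcm gives L₀, ord ≤ 3.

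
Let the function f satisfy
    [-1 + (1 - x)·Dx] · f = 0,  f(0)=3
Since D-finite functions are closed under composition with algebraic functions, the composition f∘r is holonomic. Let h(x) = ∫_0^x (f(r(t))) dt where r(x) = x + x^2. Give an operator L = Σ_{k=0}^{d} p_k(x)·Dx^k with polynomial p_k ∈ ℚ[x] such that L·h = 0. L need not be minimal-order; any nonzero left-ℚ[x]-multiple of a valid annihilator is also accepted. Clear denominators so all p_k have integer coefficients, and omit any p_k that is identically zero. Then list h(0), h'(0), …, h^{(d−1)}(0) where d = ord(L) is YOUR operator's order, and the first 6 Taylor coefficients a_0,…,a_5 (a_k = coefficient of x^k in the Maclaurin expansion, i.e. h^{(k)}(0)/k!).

f: a_k = 3, 3, 3, 3, 3, 3, …
L₀ from L_f via x↦r, Dx↦r'^{-1}Dx.
∫: right-multiply L₀ by Dx.
L = (1 + 2·x)·Dx + (-1 + x + x^2)·Dx^2  (order 2).
h: a_k = 0, 3, 3/2, 2, 9/4, 3, …
ICs: h(0) = 0, h′(0) = 3.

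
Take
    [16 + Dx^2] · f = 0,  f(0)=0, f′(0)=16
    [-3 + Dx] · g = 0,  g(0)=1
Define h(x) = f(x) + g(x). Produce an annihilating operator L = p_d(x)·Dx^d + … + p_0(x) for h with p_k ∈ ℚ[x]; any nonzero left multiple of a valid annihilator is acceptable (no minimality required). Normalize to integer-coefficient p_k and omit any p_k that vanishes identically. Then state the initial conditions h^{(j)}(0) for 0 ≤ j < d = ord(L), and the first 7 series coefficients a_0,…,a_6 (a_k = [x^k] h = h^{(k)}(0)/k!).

f: a_k = 0, 16, 0, -128/3, 0, 512/15, 0, …
g: a_k = 1, 3, 9/2, 9/2, 27/8, 81/40, 81/80, …
Weyl lclm of L_f,L_g ⇒ L₀ (ord ≤ 3).
L = -48 + 16·Dx - 3·Dx^2 + Dx^3  (order 3).
h: a_k = 1, 19, 9/2, -229/6, 27/8, 4339/120, 81/80, …
ICs: h(0) = 1, h′(0) = 19, h′′(0) = 9.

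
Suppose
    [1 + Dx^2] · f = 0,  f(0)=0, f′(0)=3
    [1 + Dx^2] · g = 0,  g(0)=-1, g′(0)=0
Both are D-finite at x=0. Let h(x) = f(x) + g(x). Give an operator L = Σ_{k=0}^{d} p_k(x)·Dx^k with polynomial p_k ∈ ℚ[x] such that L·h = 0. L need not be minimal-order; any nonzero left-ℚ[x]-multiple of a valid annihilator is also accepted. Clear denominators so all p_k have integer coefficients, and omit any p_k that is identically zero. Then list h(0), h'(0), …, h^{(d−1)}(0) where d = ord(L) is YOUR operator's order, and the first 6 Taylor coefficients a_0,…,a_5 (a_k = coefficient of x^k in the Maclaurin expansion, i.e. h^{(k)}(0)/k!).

f: a_k = 0, 3, 0, -1/2, 0, 1/40, …
g: a_k = -1, 0, 1/2, 0, -1/24, 0, …
h₀=f+g: left-lcm gives L₀, ord ≤ 4.
L = 1 + Dx^2  (order 2).
h: a_k = -1, 3, 1/2, -1/2, -1/24, 1/40, …
ICs: h(0) = -1, h′(0) = 3.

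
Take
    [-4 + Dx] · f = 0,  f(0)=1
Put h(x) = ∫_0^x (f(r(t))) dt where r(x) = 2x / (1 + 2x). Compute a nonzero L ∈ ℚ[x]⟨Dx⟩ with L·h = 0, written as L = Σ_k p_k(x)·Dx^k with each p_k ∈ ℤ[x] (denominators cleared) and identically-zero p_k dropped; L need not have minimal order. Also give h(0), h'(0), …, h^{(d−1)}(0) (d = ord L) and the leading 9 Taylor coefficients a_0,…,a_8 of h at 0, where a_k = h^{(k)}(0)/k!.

f: a_k = 1, 4, 8, 32/3, 32/3, 128/15, 256/45, 1024/315, 512/315, …
Change of var in L_f (x↦r) gives L₀.
h=∫₀ˣh₀: take L = L₀·Dx.
L = -8·Dx + (1 + 4·x + 4·x^2)·Dx^2  (order 2).
h: a_k = 0, 1, 4, 16/3, -8/3, -64/15, 448/45, -2816/315, -1088/315, …
ICs: h(0) = 0, h′(0) = 1.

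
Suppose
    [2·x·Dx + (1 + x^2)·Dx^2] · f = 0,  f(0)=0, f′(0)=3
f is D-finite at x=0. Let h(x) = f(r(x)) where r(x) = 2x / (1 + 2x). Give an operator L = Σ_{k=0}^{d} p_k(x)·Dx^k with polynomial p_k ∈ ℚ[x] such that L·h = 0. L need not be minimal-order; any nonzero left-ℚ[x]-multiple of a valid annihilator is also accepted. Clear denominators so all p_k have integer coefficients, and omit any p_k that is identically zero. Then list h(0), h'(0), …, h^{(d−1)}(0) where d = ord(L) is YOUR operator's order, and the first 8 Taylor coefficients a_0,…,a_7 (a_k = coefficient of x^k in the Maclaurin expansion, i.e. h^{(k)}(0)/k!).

L = (4 + 16·x)·Dx + (1 + 4·x + 8·x^2)·Dx^2  (order 2).
h: a_k = 0, 6, -12, 16, 0, -384/5, 256, -3072/7, …
ICs: h(0) = 0, h′(0) = 6.

f: a_k = 0, 3, 0, -1, 0, 3/5, 0, -3/7, …
h₀=f(r): pull back L_f along r ⇒ L₀.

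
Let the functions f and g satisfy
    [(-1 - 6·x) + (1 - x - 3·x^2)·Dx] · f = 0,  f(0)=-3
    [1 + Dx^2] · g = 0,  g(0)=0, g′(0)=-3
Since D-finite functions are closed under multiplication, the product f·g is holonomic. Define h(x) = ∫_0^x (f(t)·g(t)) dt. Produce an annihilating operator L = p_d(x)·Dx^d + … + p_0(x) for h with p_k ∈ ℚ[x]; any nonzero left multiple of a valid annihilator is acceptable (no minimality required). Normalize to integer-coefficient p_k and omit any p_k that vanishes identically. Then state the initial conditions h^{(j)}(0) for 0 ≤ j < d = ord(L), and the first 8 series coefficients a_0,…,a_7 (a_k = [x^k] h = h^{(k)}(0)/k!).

f: a_k = -3, -3, -12, -21, -57, -120, -291, -651, …
g: a_k = 0, -3, 0, 1/2, 0, -1/40, 0, 1/1680, …
Product ⇒ symmetric product L₀, ord ≤ 2.
∫: right-multiply L₀ by Dx.
L = (5 + x + 3·x^2)·Dx + (2 + 12·x)·Dx^2 + (-1 + x + 3·x^2)·Dx^3  (order 3).
h: a_k = 0, 0, 9/2, 3, 69/8, 123/10, 2201/80, 13983/280, …
ICs: h(0) = 0, h′(0) = 0, h′′(0) = 9.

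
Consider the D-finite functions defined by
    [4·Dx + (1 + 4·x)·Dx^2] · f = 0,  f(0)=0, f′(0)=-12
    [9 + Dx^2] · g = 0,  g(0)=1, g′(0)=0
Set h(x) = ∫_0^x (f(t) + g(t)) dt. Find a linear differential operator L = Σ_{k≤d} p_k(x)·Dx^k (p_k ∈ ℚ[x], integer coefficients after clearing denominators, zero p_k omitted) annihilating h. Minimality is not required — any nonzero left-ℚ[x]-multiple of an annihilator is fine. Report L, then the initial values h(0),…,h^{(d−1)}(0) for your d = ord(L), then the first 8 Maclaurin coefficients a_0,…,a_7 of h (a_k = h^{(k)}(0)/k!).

f: a_k = 0, -12, 24, -64, 192, -3072/5, 2048, -49152/7, …
g: a_k = 1, 0, -9/2, 0, 27/8, 0, -81/80, 0, …
h₀=f+g: left-lcm gives L₀, ord ≤ 4.
Integrate: L := L₀·Dx.
L = (3780 + 2592·x + 5184·x^2)·Dx^2 + (369 + 2124·x + 3888·x^2 + 5184·x^3)·Dx^3 + (420 + 288·x + 576·x^2)·Dx^4 + (41 + 236·x + 432·x^2 + 576·x^3)·Dx^5  (order 5).
h: a_k = 0, 1, -6, 13/2, -16, 1563/40, -512/5, 163759/560, …
ICs: h(0) = 0, h′(0) = 1, h′′(0) = -12, h′′′(0) = 39, h′′′′(0) = -384.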